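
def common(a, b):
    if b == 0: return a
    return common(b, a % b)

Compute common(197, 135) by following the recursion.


common(197, 135) = common(135, 62)
common(135, 62) = common(62, 11)
common(62, 11) = common(11, 7)
common(11, 7) = common(7, 4)
common(7, 4) = common(4, 3)
common(4, 3) = common(3, 1)
common(3, 1) = common(1, 0)
common(1, 0) = 1  (base case)

1


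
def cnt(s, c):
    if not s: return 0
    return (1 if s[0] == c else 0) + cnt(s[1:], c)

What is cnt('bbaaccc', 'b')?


s[0]='b' == 'b' -> 1
s[0]='b' == 'b' -> 1
s[0]='a' != 'b' -> 0
s[0]='a' != 'b' -> 0
s[0]='c' != 'b' -> 0
s[0]='c' != 'b' -> 0
s[0]='c' != 'b' -> 0
Sum: 1 + 1 + 0 + 0 + 0 + 0 + 0 = 2

2


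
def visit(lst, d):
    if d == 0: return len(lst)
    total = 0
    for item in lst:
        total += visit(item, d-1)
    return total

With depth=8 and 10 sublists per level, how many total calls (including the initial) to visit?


At depth 0 (root): 1 call
At depth 1: each of 1 parents calls visit on 10 children = 10 calls
At depth 2: each of 10 parents calls visit on 10 children = 100 calls
At depth 3: each of 100 parents calls visit on 10 children = 1000 calls
At depth 4: each of 1000 parents calls visit on 10 children = 10000 calls
At depth 5: each of 10000 parents calls visit on 10 children = 100000 calls
At depth 6: each of 100000 parents calls visit on 10 children = 1000000 calls
At depth 7: each of 1000000 parents calls visit on 10 children = 10000000 calls
At depth 8: each of 10000000 parents calls visit on 10 children = 100000000 calls
Total: 1 + 10 + 100 + 1000 + 10000 + 100000 + 1000000 + 10000000 + 100000000 = 111111111

111111111


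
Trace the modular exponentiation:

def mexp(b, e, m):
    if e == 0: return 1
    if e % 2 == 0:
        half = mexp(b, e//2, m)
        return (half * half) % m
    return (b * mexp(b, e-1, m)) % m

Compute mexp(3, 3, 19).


mexp(3, 3, 19): e is odd, compute mexp(3, 2, 19)
  mexp(3, 2, 19): e is even, compute mexp(3, 1, 19)
    mexp(3, 1, 19): e is odd, compute mexp(3, 0, 19)
      mexp(3, 0, 19) = 1
    (3 * 1) % 19 = 3
  half=3, (3*3) % 19 = 9
(3 * 9) % 19 = 8

8


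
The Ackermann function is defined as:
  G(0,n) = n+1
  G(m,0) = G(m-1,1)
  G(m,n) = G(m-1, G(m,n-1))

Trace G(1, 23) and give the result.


G(1, 23) = G(0, G(1, 22))
  G(1, 22) = G(0, G(1, 21))
    G(1, 21) = G(0, G(1, 20))
      G(1, 20) = G(0, G(1, 19))
        G(1, 19) = G(0, G(1, 18))
          G(1, 18) = G(0, G(1, 17))
          G(1, 17) = G(0, G(1, 16))
          G(1, 16) = G(0, G(1, 15))
          G(1, 15) = G(0, G(1, 14))
          G(1, 14) = G(0, G(1, 13))
          G(1, 13) = G(0, G(1, 12))
          G(1, 12) = G(0, G(1, 11))
          G(1, 11) = G(0, G(1, 10))
          G(1, 10) = G(0, G(1, 9))
          G(1, 9) = G(0, G(1, 8))
          G(1, 8) = G(0, G(1, 7))
          G(1, 7) = G(0, G(1, 6))
          G(1, 6) = G(0, G(1, 5))
          G(1, 5) = G(0, G(1, 4))
          G(1, 4) = G(0, G(1, 3))
          G(1, 3) = G(0, G(1, 2))
          G(1, 2) = G(0, G(1, 1))
          G(1, 1) = G(0, G(1, 0))
          G(1, 0) = G(0, 1)
          G(0, 1) = 2
... (trace truncated)
Result: G(1, 23) = 25

25


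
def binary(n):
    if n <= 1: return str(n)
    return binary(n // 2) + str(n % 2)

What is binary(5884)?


binary(5884) = binary(2942) + '0'
binary(2942) = binary(1471) + '0'
binary(1471) = binary(735) + '1'
binary(735) = binary(367) + '1'
binary(367) = binary(183) + '1'
binary(183) = binary(91) + '1'
binary(91) = binary(45) + '1'
binary(45) = binary(22) + '1'
binary(22) = binary(11) + '0'
binary(11) = binary(5) + '1'
binary(5) = binary(2) + '1'
binary(2) = binary(1) + '0'
binary(1) = '1'  (base case)
Concatenating: '1' + '0' + '1' + '1' + '0' + '1' + '1' + '1' + '1' + '1' + '1' + '0' + '0' = '1011011111100'

1011011111100


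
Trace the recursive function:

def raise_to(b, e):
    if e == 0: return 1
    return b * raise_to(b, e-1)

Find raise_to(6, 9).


raise_to(6, 9)
= 6 * raise_to(6, 8)
= 6 * 6 * raise_to(6, 7)
= 6 * 6 * 6 * raise_to(6, 6)
= 6 * 6 * 6 * 6 * raise_to(6, 5)
= 6 * 6 * 6 * 6 * 6 * raise_to(6, 4)
= 6 * 6 * 6 * 6 * 6 * 6 * raise_to(6, 3)
= 6 * 6 * 6 * 6 * 6 * 6 * 6 * raise_to(6, 2)
= 6 * 6 * 6 * 6 * 6 * 6 * 6 * 6 * raise_to(6, 1)
= 6 * 6 * 6 * 6 * 6 * 6 * 6 * 6 * 6 * raise_to(6, 0)
= 6 * 6 * 6 * 6 * 6 * 6 * 6 * 6 * 6 * 1
= 10077696

10077696


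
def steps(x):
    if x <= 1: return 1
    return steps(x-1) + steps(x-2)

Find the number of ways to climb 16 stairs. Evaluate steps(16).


Building up from base cases:
steps(0) = 1
steps(1) = 1
steps(2) = steps(1) + steps(0) = 1 + 1 = 2
steps(3) = steps(2) + steps(1) = 2 + 1 = 3
steps(4) = steps(3) + steps(2) = 3 + 2 = 5
steps(5) = steps(4) + steps(3) = 5 + 3 = 8
steps(6) = steps(5) + steps(4) = 8 + 5 = 13
steps(7) = steps(6) + steps(5) = 13 + 8 = 21
steps(8) = steps(7) + steps(6) = 21 + 13 = 34
steps(9) = steps(8) + steps(7) = 34 + 21 = 55
steps(10) = steps(9) + steps(8) = 55 + 34 = 89
steps(11) = steps(10) + steps(9) = 89 + 55 = 144
steps(12) = steps(11) + steps(10) = 144 + 89 = 233
steps(13) = steps(12) + steps(11) = 233 + 144 = 377
steps(14) = steps(13) + steps(12) = 377 + 233 = 610
steps(15) = steps(14) + steps(13) = 610 + 377 = 987
steps(16) = steps(15) + steps(14) = 987 + 610 = 1597

1597


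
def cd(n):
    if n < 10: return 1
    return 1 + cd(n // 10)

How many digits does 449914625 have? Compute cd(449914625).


cd(449914625) = 1 + cd(44991462)
cd(44991462) = 1 + cd(4499146)
cd(4499146) = 1 + cd(449914)
cd(449914) = 1 + cd(44991)
cd(44991) = 1 + cd(4499)
cd(4499) = 1 + cd(449)
cd(449) = 1 + cd(44)
cd(44) = 1 + cd(4)
cd(4) = 1  (base case: 4 < 10)
Unwinding: 1 + 1 + 1 + 1 + 1 + 1 + 1 + 1 + 1 = 9

9


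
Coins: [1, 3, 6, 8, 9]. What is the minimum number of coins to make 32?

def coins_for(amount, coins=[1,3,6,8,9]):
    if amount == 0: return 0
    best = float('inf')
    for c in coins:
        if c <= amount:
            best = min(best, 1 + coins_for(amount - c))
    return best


Building up with DP:
coins_for(0) = 0
coins_for(1) = min(1+coins_for(0)=1+0=1) = 1
coins_for(2) = min(1+coins_for(1)=1+1=2) = 2
coins_for(3) = min(1+coins_for(2)=1+2=3, 1+coins_for(0)=1+0=1) = 1
coins_for(4) = min(1+coins_for(3)=1+1=2, 1+coins_for(1)=1+1=2) = 2
coins_for(5) = min(1+coins_for(4)=1+2=3, 1+coins_for(2)=1+2=3) = 3
coins_for(6) = min(1+coins_for(5)=1+3=4, 1+coins_for(3)=1+1=2, 1+coins_for(0)=1+0=1) = 1
coins_for(7) = min(1+coins_for(6)=1+1=2, 1+coins_for(4)=1+2=3, 1+coins_for(1)=1+1=2) = 2
coins_for(8) = min(1+coins_for(7)=1+2=3, 1+coins_for(5)=1+3=4, 1+coins_for(2)=1+2=3, 1+coins_for(0)=1+0=1) = 1
coins_for(9) = min(1+coins_for(8)=1+1=2, 1+coins_for(6)=1+1=2, 1+coins_for(3)=1+1=2, 1+coins_for(1)=1+1=2, 1+coins_for(0)=1+0=1) = 1
coins_for(10) = min(1+coins_for(9)=1+1=2, 1+coins_for(7)=1+2=3, 1+coins_for(4)=1+2=3, 1+coins_for(2)=1+2=3, 1+coins_for(1)=1+1=2) = 2
coins_for(11) = min(1+coins_for(10)=1+2=3, 1+coins_for(8)=1+1=2, 1+coins_for(5)=1+3=4, 1+coins_for(3)=1+1=2, 1+coins_for(2)=1+2=3) = 2
coins_for(12) = min(1+coins_for(11)=1+2=3, 1+coins_for(9)=1+1=2, 1+coins_for(6)=1+1=2, 1+coins_for(4)=1+2=3, 1+coins_for(3)=1+1=2) = 2
coins_for(13) = min(1+coins_for(12)=1+2=3, 1+coins_for(10)=1+2=3, 1+coins_for(7)=1+2=3, 1+coins_for(5)=1+3=4, 1+coins_for(4)=1+2=3) = 3
coins_for(14) = min(1+coins_for(13)=1+3=4, 1+coins_for(11)=1+2=3, 1+coins_for(8)=1+1=2, 1+coins_for(6)=1+1=2, 1+coins_for(5)=1+3=4) = 2
coins_for(15) = min(1+coins_for(14)=1+2=3, 1+coins_for(12)=1+2=3, 1+coins_for(9)=1+1=2, 1+coins_for(7)=1+2=3, 1+coins_for(6)=1+1=2) = 2
coins_for(16) = min(1+coins_for(15)=1+2=3, 1+coins_for(13)=1+3=4, 1+coins_for(10)=1+2=3, 1+coins_for(8)=1+1=2, 1+coins_for(7)=1+2=3) = 2
coins_for(17) = min(1+coins_for(16)=1+2=3, 1+coins_for(14)=1+2=3, 1+coins_for(11)=1+2=3, 1+coins_for(9)=1+1=2, 1+coins_for(8)=1+1=2) = 2
coins_for(18) = min(1+coins_for(17)=1+2=3, 1+coins_for(15)=1+2=3, 1+coins_for(12)=1+2=3, 1+coins_for(10)=1+2=3, 1+coins_for(9)=1+1=2) = 2
coins_for(19) = min(1+coins_for(18)=1+2=3, 1+coins_for(16)=1+2=3, 1+coins_for(13)=1+3=4, 1+coins_for(11)=1+2=3, 1+coins_for(10)=1+2=3) = 3
coins_for(20) = min(1+coins_for(19)=1+3=4, 1+coins_for(17)=1+2=3, 1+coins_for(14)=1+2=3, 1+coins_for(12)=1+2=3, 1+coins_for(11)=1+2=3) = 3
coins_for(21) = min(1+coins_for(20)=1+3=4, 1+coins_for(18)=1+2=3, 1+coins_for(15)=1+2=3, 1+coins_for(13)=1+3=4, 1+coins_for(12)=1+2=3) = 3
coins_for(22) = min(1+coins_for(21)=1+3=4, 1+coins_for(19)=1+3=4, 1+coins_for(16)=1+2=3, 1+coins_for(14)=1+2=3, 1+coins_for(13)=1+3=4) = 3
coins_for(23) = min(1+coins_for(22)=1+3=4, 1+coins_for(20)=1+3=4, 1+coins_for(17)=1+2=3, 1+coins_for(15)=1+2=3, 1+coins_for(14)=1+2=3) = 3
coins_for(24) = min(1+coins_for(23)=1+3=4, 1+coins_for(21)=1+3=4, 1+coins_for(18)=1+2=3, 1+coins_for(16)=1+2=3, 1+coins_for(15)=1+2=3) = 3
coins_for(25) = min(1+coins_for(24)=1+3=4, 1+coins_for(22)=1+3=4, 1+coins_for(19)=1+3=4, 1+coins_for(17)=1+2=3, 1+coins_for(16)=1+2=3) = 3
coins_for(26) = min(1+coins_for(25)=1+3=4, 1+coins_for(23)=1+3=4, 1+coins_for(20)=1+3=4, 1+coins_for(18)=1+2=3, 1+coins_for(17)=1+2=3) = 3
coins_for(27) = min(1+coins_for(26)=1+3=4, 1+coins_for(24)=1+3=4, 1+coins_for(21)=1+3=4, 1+coins_for(19)=1+3=4, 1+coins_for(18)=1+2=3) = 3
coins_for(28) = min(1+coins_for(27)=1+3=4, 1+coins_for(25)=1+3=4, 1+coins_for(22)=1+3=4, 1+coins_for(20)=1+3=4, 1+coins_for(19)=1+3=4) = 4
coins_for(29) = min(1+coins_for(28)=1+4=5, 1+coins_for(26)=1+3=4, 1+coins_for(23)=1+3=4, 1+coins_for(21)=1+3=4, 1+coins_for(20)=1+3=4) = 4
coins_for(30) = min(1+coins_for(29)=1+4=5, 1+coins_for(27)=1+3=4, 1+coins_for(24)=1+3=4, 1+coins_for(22)=1+3=4, 1+coins_for(21)=1+3=4) = 4
coins_for(31) = min(1+coins_for(30)=1+4=5, 1+coins_for(28)=1+4=5, 1+coins_for(25)=1+3=4, 1+coins_for(23)=1+3=4, 1+coins_for(22)=1+3=4) = 4
coins_for(32) = min(1+coins_for(31)=1+4=5, 1+coins_for(29)=1+4=5, 1+coins_for(26)=1+3=4, 1+coins_for(24)=1+3=4, 1+coins_for(23)=1+3=4) = 4

4


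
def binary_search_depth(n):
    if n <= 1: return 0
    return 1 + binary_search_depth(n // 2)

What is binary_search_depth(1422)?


1422 / 2 = 711
711 / 2 = 355
355 / 2 = 177
177 / 2 = 88
88 / 2 = 44
44 / 2 = 22
22 / 2 = 11
11 / 2 = 5
5 / 2 = 2
2 / 2 = 1
Reached 1 after 10 halvings

10


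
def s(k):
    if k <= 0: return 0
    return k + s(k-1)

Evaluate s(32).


s(32)
= 32 + 31 + 30 + 29 + 28 + 27 + 26 + 25 + 24 + 23 + 22 + 21 + 20 + 19 + 18 + 17 + 16 + 15 + 14 + 13 + 12 + 11 + 10 + 9 + 8 + 7 + 6 + 5 + 4 + 3 + 2 + 1 + s(0)
= 32 + 31 + 30 + 29 + 28 + 27 + 26 + 25 + 24 + 23 + 22 + 21 + 20 + 19 + 18 + 17 + 16 + 15 + 14 + 13 + 12 + 11 + 10 + 9 + 8 + 7 + 6 + 5 + 4 + 3 + 2 + 1 + 0
= 528

528


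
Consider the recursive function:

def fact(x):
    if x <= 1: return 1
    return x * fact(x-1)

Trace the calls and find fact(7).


fact(7)
= 7 * fact(6)
= 7 * 6 * fact(5)
= 7 * 6 * 5 * fact(4)
= 7 * 6 * 5 * 4 * fact(3)
= 7 * 6 * 5 * 4 * 3 * fact(2)
= 7 * 6 * 5 * 4 * 3 * 2 * fact(1)
= 7 * 6 * 5 * 4 * 3 * 2 * 1
= 5040

5040


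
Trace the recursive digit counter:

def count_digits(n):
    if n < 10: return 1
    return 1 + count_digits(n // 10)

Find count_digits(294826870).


count_digits(294826870) = 1 + count_digits(29482687)
count_digits(29482687) = 1 + count_digits(2948268)
count_digits(2948268) = 1 + count_digits(294826)
count_digits(294826) = 1 + count_digits(29482)
count_digits(29482) = 1 + count_digits(2948)
count_digits(2948) = 1 + count_digits(294)
count_digits(294) = 1 + count_digits(29)
count_digits(29) = 1 + count_digits(2)
count_digits(2) = 1  (base case: 2 < 10)
Unwinding: 1 + 1 + 1 + 1 + 1 + 1 + 1 + 1 + 1 = 9

9


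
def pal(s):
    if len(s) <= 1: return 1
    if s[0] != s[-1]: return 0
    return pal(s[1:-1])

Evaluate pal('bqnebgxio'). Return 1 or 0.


pal('bqnebgxio'): s[0]='b' != s[-1]='o' -> return 0
Result: 0 (not a palindrome)

0


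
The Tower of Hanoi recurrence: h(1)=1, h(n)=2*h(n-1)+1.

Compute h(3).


h(3) = 2 * h(2) + 1
h(2) = 2 * h(1) + 1
h(1) = 1  (base case)
h(2) = 2 * 1 + 1 = 3
h(3) = 2 * 3 + 1 = 7

7


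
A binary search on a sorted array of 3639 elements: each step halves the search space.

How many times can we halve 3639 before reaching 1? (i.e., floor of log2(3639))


3639 / 2 = 1819
1819 / 2 = 909
909 / 2 = 454
454 / 2 = 227
227 / 2 = 113
113 / 2 = 56
56 / 2 = 28
28 / 2 = 14
14 / 2 = 7
7 / 2 = 3
3 / 2 = 1
Reached 1 after 11 halvings

11


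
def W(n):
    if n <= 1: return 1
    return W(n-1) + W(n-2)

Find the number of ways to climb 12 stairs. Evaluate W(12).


Building up from base cases:
W(0) = 1
W(1) = 1
W(2) = W(1) + W(0) = 1 + 1 = 2
W(3) = W(2) + W(1) = 2 + 1 = 3
W(4) = W(3) + W(2) = 3 + 2 = 5
W(5) = W(4) + W(3) = 5 + 3 = 8
W(6) = W(5) + W(4) = 8 + 5 = 13
W(7) = W(6) + W(5) = 13 + 8 = 21
W(8) = W(7) + W(6) = 21 + 13 = 34
W(9) = W(8) + W(7) = 34 + 21 = 55
W(10) = W(9) + W(8) = 55 + 34 = 89
W(11) = W(10) + W(9) = 89 + 55 = 144
W(12) = W(11) + W(10) = 144 + 89 = 233

233


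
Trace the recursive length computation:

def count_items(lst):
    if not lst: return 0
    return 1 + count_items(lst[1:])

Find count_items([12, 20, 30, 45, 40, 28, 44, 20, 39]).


count_items([12, 20, 30, 45, 40, 28, 44, 20, 39]) = 1 + count_items([20, 30, 45, 40, 28, 44, 20, 39])
count_items([20, 30, 45, 40, 28, 44, 20, 39]) = 1 + count_items([30, 45, 40, 28, 44, 20, 39])
count_items([30, 45, 40, 28, 44, 20, 39]) = 1 + count_items([45, 40, 28, 44, 20, 39])
count_items([45, 40, 28, 44, 20, 39]) = 1 + count_items([40, 28, 44, 20, 39])
count_items([40, 28, 44, 20, 39]) = 1 + count_items([28, 44, 20, 39])
count_items([28, 44, 20, 39]) = 1 + count_items([44, 20, 39])
count_items([44, 20, 39]) = 1 + count_items([20, 39])
count_items([20, 39]) = 1 + count_items([39])
count_items([39]) = 1 + count_items([])
count_items([]) = 0  (base case)
Unwinding: 1 + 1 + 1 + 1 + 1 + 1 + 1 + 1 + 1 + 0 = 9

9


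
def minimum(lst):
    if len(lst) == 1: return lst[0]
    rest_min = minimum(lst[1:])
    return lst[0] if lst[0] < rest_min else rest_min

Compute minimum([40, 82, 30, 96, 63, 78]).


minimum([40, 82, 30, 96, 63, 78]): compare 40 with minimum([82, 30, 96, 63, 78])
minimum([82, 30, 96, 63, 78]): compare 82 with minimum([30, 96, 63, 78])
minimum([30, 96, 63, 78]): compare 30 with minimum([96, 63, 78])
minimum([96, 63, 78]): compare 96 with minimum([63, 78])
minimum([63, 78]): compare 63 with minimum([78])
minimum([78]) = 78  (base case)
Compare 63 with 78 -> 63
Compare 96 with 63 -> 63
Compare 30 with 63 -> 30
Compare 82 with 30 -> 30
Compare 40 with 30 -> 30

30


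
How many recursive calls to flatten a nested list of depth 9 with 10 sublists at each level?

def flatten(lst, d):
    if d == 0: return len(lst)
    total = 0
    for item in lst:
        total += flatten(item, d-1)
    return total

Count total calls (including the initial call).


At depth 0 (root): 1 call
At depth 1: each of 1 parents calls flatten on 10 children = 10 calls
At depth 2: each of 10 parents calls flatten on 10 children = 100 calls
At depth 3: each of 100 parents calls flatten on 10 children = 1000 calls
At depth 4: each of 1000 parents calls flatten on 10 children = 10000 calls
At depth 5: each of 10000 parents calls flatten on 10 children = 100000 calls
At depth 6: each of 100000 parents calls flatten on 10 children = 1000000 calls
At depth 7: each of 1000000 parents calls flatten on 10 children = 10000000 calls
At depth 8: each of 10000000 parents calls flatten on 10 children = 100000000 calls
At depth 9: each of 100000000 parents calls flatten on 10 children = 1000000000 calls
Total: 1 + 10 + 100 + 1000 + 10000 + 100000 + 1000000 + 10000000 + 100000000 + 1000000000 = 1111111111

1111111111


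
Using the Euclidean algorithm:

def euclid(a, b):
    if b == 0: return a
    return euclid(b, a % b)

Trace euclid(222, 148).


euclid(222, 148) = euclid(148, 74)
euclid(148, 74) = euclid(74, 0)
euclid(74, 0) = 74  (base case)

74


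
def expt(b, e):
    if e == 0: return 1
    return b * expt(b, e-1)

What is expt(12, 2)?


expt(12, 2)
= 12 * expt(12, 1)
= 12 * 12 * expt(12, 0)
= 12 * 12 * 1
= 144

144


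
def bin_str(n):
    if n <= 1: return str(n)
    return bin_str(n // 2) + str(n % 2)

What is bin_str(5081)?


bin_str(5081) = bin_str(2540) + '1'
bin_str(2540) = bin_str(1270) + '0'
bin_str(1270) = bin_str(635) + '0'
bin_str(635) = bin_str(317) + '1'
bin_str(317) = bin_str(158) + '1'
bin_str(158) = bin_str(79) + '0'
bin_str(79) = bin_str(39) + '1'
bin_str(39) = bin_str(19) + '1'
bin_str(19) = bin_str(9) + '1'
bin_str(9) = bin_str(4) + '1'
bin_str(4) = bin_str(2) + '0'
bin_str(2) = bin_str(1) + '0'
bin_str(1) = '1'  (base case)
Concatenating: '1' + '0' + '0' + '1' + '1' + '1' + '1' + '0' + '1' + '1' + '0' + '0' + '1' = '1001111011001'

1001111011001


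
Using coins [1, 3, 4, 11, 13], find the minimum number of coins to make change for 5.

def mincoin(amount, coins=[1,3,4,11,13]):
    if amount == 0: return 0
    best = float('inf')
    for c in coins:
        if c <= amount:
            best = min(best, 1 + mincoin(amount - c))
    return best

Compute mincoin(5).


Building up with DP:
mincoin(0) = 0
mincoin(1) = min(1+mincoin(0)=1+0=1) = 1
mincoin(2) = min(1+mincoin(1)=1+1=2) = 2
mincoin(3) = min(1+mincoin(2)=1+2=3, 1+mincoin(0)=1+0=1) = 1
mincoin(4) = min(1+mincoin(3)=1+1=2, 1+mincoin(1)=1+1=2, 1+mincoin(0)=1+0=1) = 1
mincoin(5) = min(1+mincoin(4)=1+1=2, 1+mincoin(2)=1+2=3, 1+mincoin(1)=1+1=2) = 2

2


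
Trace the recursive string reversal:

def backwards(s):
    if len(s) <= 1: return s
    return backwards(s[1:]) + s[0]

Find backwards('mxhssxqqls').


backwards('mxhssxqqls') = backwards('xhssxqqls') + 'm'
backwards('xhssxqqls') = backwards('hssxqqls') + 'x'
backwards('hssxqqls') = backwards('ssxqqls') + 'h'
backwards('ssxqqls') = backwards('sxqqls') + 's'
backwards('sxqqls') = backwards('xqqls') + 's'
backwards('xqqls') = backwards('qqls') + 'x'
backwards('qqls') = backwards('qls') + 'q'
backwards('qls') = backwards('ls') + 'q'
backwards('ls') = backwards('s') + 'l'
backwards('s') = 's'  (base case)
Concatenating: 's' + 'l' + 'q' + 'q' + 'x' + 's' + 's' + 'h' + 'x' + 'm' = 'slqqxsshxm'

slqqxsshxm


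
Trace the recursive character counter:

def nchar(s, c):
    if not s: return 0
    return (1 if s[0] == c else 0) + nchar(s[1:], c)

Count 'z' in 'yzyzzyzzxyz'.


s[0]='y' != 'z' -> 0
s[0]='z' == 'z' -> 1
s[0]='y' != 'z' -> 0
s[0]='z' == 'z' -> 1
s[0]='z' == 'z' -> 1
s[0]='y' != 'z' -> 0
s[0]='z' == 'z' -> 1
s[0]='z' == 'z' -> 1
s[0]='x' != 'z' -> 0
s[0]='y' != 'z' -> 0
s[0]='z' == 'z' -> 1
Sum: 0 + 1 + 0 + 1 + 1 + 0 + 1 + 1 + 0 + 0 + 1 = 6

6


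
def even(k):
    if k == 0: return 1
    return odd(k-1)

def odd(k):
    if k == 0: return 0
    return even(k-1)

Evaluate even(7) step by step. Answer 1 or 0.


even(7) = odd(6)
odd(6) = even(5)
even(5) = odd(4)
odd(4) = even(3)
even(3) = odd(2)
odd(2) = even(1)
even(1) = odd(0)
odd(0) = 0  (base case)
Result: 0

0


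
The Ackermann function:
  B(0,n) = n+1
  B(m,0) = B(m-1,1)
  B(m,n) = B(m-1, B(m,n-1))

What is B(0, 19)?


B(0, 19) = 20
Result: B(0, 19) = 20

20


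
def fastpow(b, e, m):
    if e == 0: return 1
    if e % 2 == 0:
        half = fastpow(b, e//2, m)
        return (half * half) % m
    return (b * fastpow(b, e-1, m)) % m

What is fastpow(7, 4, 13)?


fastpow(7, 4, 13): e is even, compute fastpow(7, 2, 13)
  fastpow(7, 2, 13): e is even, compute fastpow(7, 1, 13)
    fastpow(7, 1, 13): e is odd, compute fastpow(7, 0, 13)
      fastpow(7, 0, 13) = 1
    (7 * 1) % 13 = 7
  half=7, (7*7) % 13 = 10
half=10, (10*10) % 13 = 9

9


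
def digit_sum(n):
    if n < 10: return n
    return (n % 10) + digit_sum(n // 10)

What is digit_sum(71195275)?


digit_sum(71195275) = 5 + digit_sum(7119527)
digit_sum(7119527) = 7 + digit_sum(711952)
digit_sum(711952) = 2 + digit_sum(71195)
digit_sum(71195) = 5 + digit_sum(7119)
digit_sum(7119) = 9 + digit_sum(711)
digit_sum(711) = 1 + digit_sum(71)
digit_sum(71) = 1 + digit_sum(7)
digit_sum(7) = 7  (base case)
Total: 5 + 7 + 2 + 5 + 9 + 1 + 1 + 7 = 37

37


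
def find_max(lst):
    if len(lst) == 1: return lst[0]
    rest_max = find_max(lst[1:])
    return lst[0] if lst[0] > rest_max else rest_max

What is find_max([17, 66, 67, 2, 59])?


find_max([17, 66, 67, 2, 59]): compare 17 with find_max([66, 67, 2, 59])
find_max([66, 67, 2, 59]): compare 66 with find_max([67, 2, 59])
find_max([67, 2, 59]): compare 67 with find_max([2, 59])
find_max([2, 59]): compare 2 with find_max([59])
find_max([59]) = 59  (base case)
Compare 2 with 59 -> 59
Compare 67 with 59 -> 67
Compare 66 with 67 -> 67
Compare 17 with 67 -> 67

67


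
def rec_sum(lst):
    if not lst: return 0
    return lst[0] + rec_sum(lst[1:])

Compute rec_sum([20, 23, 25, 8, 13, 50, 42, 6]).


rec_sum([20, 23, 25, 8, 13, 50, 42, 6]) = 20 + rec_sum([23, 25, 8, 13, 50, 42, 6])
rec_sum([23, 25, 8, 13, 50, 42, 6]) = 23 + rec_sum([25, 8, 13, 50, 42, 6])
rec_sum([25, 8, 13, 50, 42, 6]) = 25 + rec_sum([8, 13, 50, 42, 6])
rec_sum([8, 13, 50, 42, 6]) = 8 + rec_sum([13, 50, 42, 6])
rec_sum([13, 50, 42, 6]) = 13 + rec_sum([50, 42, 6])
rec_sum([50, 42, 6]) = 50 + rec_sum([42, 6])
rec_sum([42, 6]) = 42 + rec_sum([6])
rec_sum([6]) = 6 + rec_sum([])
rec_sum([]) = 0  (base case)
Total: 20 + 23 + 25 + 8 + 13 + 50 + 42 + 6 + 0 = 187

187


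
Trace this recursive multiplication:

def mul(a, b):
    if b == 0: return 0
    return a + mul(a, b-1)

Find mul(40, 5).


mul(40, 5) = 40 + mul(40, 4)
mul(40, 4) = 40 + mul(40, 3)
mul(40, 3) = 40 + mul(40, 2)
mul(40, 2) = 40 + mul(40, 1)
mul(40, 1) = 40 + mul(40, 0)
mul(40, 0) = 0  (base case)
Total: 40 + 40 + 40 + 40 + 40 + 0 = 200

200


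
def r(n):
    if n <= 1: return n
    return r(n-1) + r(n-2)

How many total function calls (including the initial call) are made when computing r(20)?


Let C(n) = total calls for r(n)
C(0) = 1, C(1) = 1
C(2) = 1 + C(1) + C(0) = 1 + 1 + 1 = 3
C(3) = 1 + C(2) + C(1) = 1 + 3 + 1 = 5
C(4) = 1 + C(3) + C(2) = 1 + 5 + 3 = 9
C(5) = 1 + C(4) + C(3) = 1 + 9 + 5 = 15
C(6) = 1 + C(5) + C(4) = 1 + 15 + 9 = 25
C(7) = 1 + C(6) + C(5) = 1 + 25 + 15 = 41
C(8) = 1 + C(7) + C(6) = 1 + 41 + 25 = 67
C(9) = 1 + C(8) + C(7) = 1 + 67 + 41 = 109
C(10) = 1 + C(9) + C(8) = 1 + 109 + 67 = 177
C(11) = 1 + C(10) + C(9) = 1 + 177 + 109 = 287
C(12) = 1 + C(11) + C(10) = 1 + 287 + 177 = 465
C(13) = 1 + C(12) + C(11) = 1 + 465 + 287 = 753
C(14) = 1 + C(13) + C(12) = 1 + 753 + 465 = 1219
C(15) = 1 + C(14) + C(13) = 1 + 1219 + 753 = 1973
C(16) = 1 + C(15) + C(14) = 1 + 1973 + 1219 = 3193
C(17) = 1 + C(16) + C(15) = 1 + 3193 + 1973 = 5167
C(18) = 1 + C(17) + C(16) = 1 + 5167 + 3193 = 8361
C(19) = 1 + C(18) + C(17) = 1 + 8361 + 5167 = 13529
C(20) = 1 + C(19) + C(18) = 1 + 13529 + 8361 = 21891

21891


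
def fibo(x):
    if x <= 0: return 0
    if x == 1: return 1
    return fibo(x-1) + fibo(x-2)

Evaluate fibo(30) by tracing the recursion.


Computing fibo(30) bottom-up:
fibo(0) = 0
fibo(1) = 1
fibo(2) = fibo(1) + fibo(0) = 1 + 0 = 1
fibo(3) = fibo(2) + fibo(1) = 1 + 1 = 2
fibo(4) = fibo(3) + fibo(2) = 2 + 1 = 3
fibo(5) = fibo(4) + fibo(3) = 3 + 2 = 5
fibo(6) = fibo(5) + fibo(4) = 5 + 3 = 8
fibo(7) = fibo(6) + fibo(5) = 8 + 5 = 13
fibo(8) = fibo(7) + fibo(6) = 13 + 8 = 21
fibo(9) = fibo(8) + fibo(7) = 21 + 13 = 34
fibo(10) = fibo(9) + fibo(8) = 34 + 21 = 55
fibo(11) = fibo(10) + fibo(9) = 55 + 34 = 89
fibo(12) = fibo(11) + fibo(10) = 89 + 55 = 144
fibo(13) = fibo(12) + fibo(11) = 144 + 89 = 233
fibo(14) = fibo(13) + fibo(12) = 233 + 144 = 377
fibo(15) = fibo(14) + fibo(13) = 377 + 233 = 610
fibo(16) = fibo(15) + fibo(14) = 610 + 377 = 987
fibo(17) = fibo(16) + fibo(15) = 987 + 610 = 1597
fibo(18) = fibo(17) + fibo(16) = 1597 + 987 = 2584
fibo(19) = fibo(18) + fibo(17) = 2584 + 1597 = 4181
fibo(20) = fibo(19) + fibo(18) = 4181 + 2584 = 6765
fibo(21) = fibo(20) + fibo(19) = 6765 + 4181 = 10946
fibo(22) = fibo(21) + fibo(20) = 10946 + 6765 = 17711
fibo(23) = fibo(22) + fibo(21) = 17711 + 10946 = 28657
fibo(24) = fibo(23) + fibo(22) = 28657 + 17711 = 46368
fibo(25) = fibo(24) + fibo(23) = 46368 + 28657 = 75025
fibo(26) = fibo(25) + fibo(24) = 75025 + 46368 = 121393
fibo(27) = fibo(26) + fibo(25) = 121393 + 75025 = 196418
fibo(28) = fibo(27) + fibo(26) = 196418 + 121393 = 317811
fibo(29) = fibo(28) + fibo(27) = 317811 + 196418 = 514229
fibo(30) = fibo(29) + fibo(28) = 514229 + 317811 = 832040

832040


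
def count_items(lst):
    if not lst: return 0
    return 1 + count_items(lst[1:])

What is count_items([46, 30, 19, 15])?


count_items([46, 30, 19, 15]) = 1 + count_items([30, 19, 15])
count_items([30, 19, 15]) = 1 + count_items([19, 15])
count_items([19, 15]) = 1 + count_items([15])
count_items([15]) = 1 + count_items([])
count_items([]) = 0  (base case)
Unwinding: 1 + 1 + 1 + 1 + 0 = 4

4


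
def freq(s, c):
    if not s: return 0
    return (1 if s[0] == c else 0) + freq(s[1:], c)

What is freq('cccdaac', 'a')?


s[0]='c' != 'a' -> 0
s[0]='c' != 'a' -> 0
s[0]='c' != 'a' -> 0
s[0]='d' != 'a' -> 0
s[0]='a' == 'a' -> 1
s[0]='a' == 'a' -> 1
s[0]='c' != 'a' -> 0
Sum: 0 + 0 + 0 + 0 + 1 + 1 + 0 = 2

2


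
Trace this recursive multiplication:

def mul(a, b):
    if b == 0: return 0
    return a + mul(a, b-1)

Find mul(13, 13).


mul(13, 13) = 13 + mul(13, 12)
mul(13, 12) = 13 + mul(13, 11)
mul(13, 11) = 13 + mul(13, 10)
mul(13, 10) = 13 + mul(13, 9)
mul(13, 9) = 13 + mul(13, 8)
mul(13, 8) = 13 + mul(13, 7)
mul(13, 7) = 13 + mul(13, 6)
mul(13, 6) = 13 + mul(13, 5)
mul(13, 5) = 13 + mul(13, 4)
mul(13, 4) = 13 + mul(13, 3)
mul(13, 3) = 13 + mul(13, 2)
mul(13, 2) = 13 + mul(13, 1)
mul(13, 1) = 13 + mul(13, 0)
mul(13, 0) = 0  (base case)
Total: 13 + 13 + 13 + 13 + 13 + 13 + 13 + 13 + 13 + 13 + 13 + 13 + 13 + 0 = 169

169


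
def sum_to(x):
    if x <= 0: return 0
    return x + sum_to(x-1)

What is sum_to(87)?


sum_to(87)
= 87 + 86 + 85 + 84 + 83 + 82 + 81 + 80 + 79 + 78 + 77 + 76 + 75 + 74 + 73 + 72 + 71 + 70 + 69 + 68 + 67 + 66 + 65 + 64 + 63 + 62 + 61 + 60 + 59 + 58 + 57 + 56 + 55 + 54 + 53 + 52 + 51 + 50 + 49 + 48 + 47 + 46 + 45 + 44 + 43 + 42 + 41 + 40 + 39 + 38 + 37 + 36 + 35 + 34 + 33 + 32 + 31 + 30 + 29 + 28 + 27 + 26 + 25 + 24 + 23 + 22 + 21 + 20 + 19 + 18 + 17 + 16 + 15 + 14 + 13 + 12 + 11 + 10 + 9 + 8 + 7 + 6 + 5 + 4 + 3 + 2 + 1 + sum_to(0)
= 87 + 86 + 85 + 84 + 83 + 82 + 81 + 80 + 79 + 78 + 77 + 76 + 75 + 74 + 73 + 72 + 71 + 70 + 69 + 68 + 67 + 66 + 65 + 64 + 63 + 62 + 61 + 60 + 59 + 58 + 57 + 56 + 55 + 54 + 53 + 52 + 51 + 50 + 49 + 48 + 47 + 46 + 45 + 44 + 43 + 42 + 41 + 40 + 39 + 38 + 37 + 36 + 35 + 34 + 33 + 32 + 31 + 30 + 29 + 28 + 27 + 26 + 25 + 24 + 23 + 22 + 21 + 20 + 19 + 18 + 17 + 16 + 15 + 14 + 13 + 12 + 11 + 10 + 9 + 8 + 7 + 6 + 5 + 4 + 3 + 2 + 1 + 0
= 3828

3828


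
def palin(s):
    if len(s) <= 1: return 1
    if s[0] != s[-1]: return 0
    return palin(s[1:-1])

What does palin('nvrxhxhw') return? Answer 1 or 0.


palin('nvrxhxhw'): s[0]='n' != s[-1]='w' -> return 0
Result: 0 (not a palindrome)

0


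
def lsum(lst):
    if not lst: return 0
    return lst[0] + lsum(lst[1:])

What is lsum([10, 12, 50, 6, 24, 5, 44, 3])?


lsum([10, 12, 50, 6, 24, 5, 44, 3]) = 10 + lsum([12, 50, 6, 24, 5, 44, 3])
lsum([12, 50, 6, 24, 5, 44, 3]) = 12 + lsum([50, 6, 24, 5, 44, 3])
lsum([50, 6, 24, 5, 44, 3]) = 50 + lsum([6, 24, 5, 44, 3])
lsum([6, 24, 5, 44, 3]) = 6 + lsum([24, 5, 44, 3])
lsum([24, 5, 44, 3]) = 24 + lsum([5, 44, 3])
lsum([5, 44, 3]) = 5 + lsum([44, 3])
lsum([44, 3]) = 44 + lsum([3])
lsum([3]) = 3 + lsum([])
lsum([]) = 0  (base case)
Total: 10 + 12 + 50 + 6 + 24 + 5 + 44 + 3 + 0 = 154

154


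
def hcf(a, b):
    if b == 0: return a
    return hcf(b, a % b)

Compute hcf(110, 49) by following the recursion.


hcf(110, 49) = hcf(49, 12)
hcf(49, 12) = hcf(12, 1)
hcf(12, 1) = hcf(1, 0)
hcf(1, 0) = 1  (base case)

1


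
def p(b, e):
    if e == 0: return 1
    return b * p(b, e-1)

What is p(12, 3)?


p(12, 3)
= 12 * p(12, 2)
= 12 * 12 * p(12, 1)
= 12 * 12 * 12 * p(12, 0)
= 12 * 12 * 12 * 1
= 1728

1728


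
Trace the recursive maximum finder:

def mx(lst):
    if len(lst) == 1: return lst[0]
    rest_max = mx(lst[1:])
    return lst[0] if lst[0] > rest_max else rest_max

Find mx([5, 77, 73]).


mx([5, 77, 73]): compare 5 with mx([77, 73])
mx([77, 73]): compare 77 with mx([73])
mx([73]) = 73  (base case)
Compare 77 with 73 -> 77
Compare 5 with 77 -> 77

77


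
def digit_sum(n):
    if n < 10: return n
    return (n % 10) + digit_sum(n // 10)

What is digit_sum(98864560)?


digit_sum(98864560) = 0 + digit_sum(9886456)
digit_sum(9886456) = 6 + digit_sum(988645)
digit_sum(988645) = 5 + digit_sum(98864)
digit_sum(98864) = 4 + digit_sum(9886)
digit_sum(9886) = 6 + digit_sum(988)
digit_sum(988) = 8 + digit_sum(98)
digit_sum(98) = 8 + digit_sum(9)
digit_sum(9) = 9  (base case)
Total: 0 + 6 + 5 + 4 + 6 + 8 + 8 + 9 = 46

46


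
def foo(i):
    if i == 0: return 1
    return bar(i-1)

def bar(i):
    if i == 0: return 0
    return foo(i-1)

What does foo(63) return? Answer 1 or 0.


foo(63) = bar(62)
bar(62) = foo(61)
foo(61) = bar(60)
bar(60) = foo(59)
foo(59) = bar(58)
bar(58) = foo(57)
foo(57) = bar(56)
bar(56) = foo(55)
foo(55) = bar(54)
bar(54) = foo(53)
foo(53) = bar(52)
bar(52) = foo(51)
foo(51) = bar(50)
bar(50) = foo(49)
foo(49) = bar(48)
bar(48) = foo(47)
foo(47) = bar(46)
bar(46) = foo(45)
foo(45) = bar(44)
bar(44) = foo(43)
foo(43) = bar(42)
bar(42) = foo(41)
foo(41) = bar(40)
bar(40) = foo(39)
foo(39) = bar(38)
bar(38) = foo(37)
foo(37) = bar(36)
bar(36) = foo(35)
foo(35) = bar(34)
bar(34) = foo(33)
foo(33) = bar(32)
bar(32) = foo(31)
foo(31) = bar(30)
bar(30) = foo(29)
foo(29) = bar(28)
bar(28) = foo(27)
foo(27) = bar(26)
bar(26) = foo(25)
foo(25) = bar(24)
bar(24) = foo(23)
foo(23) = bar(22)
bar(22) = foo(21)
foo(21) = bar(20)
bar(20) = foo(19)
foo(19) = bar(18)
bar(18) = foo(17)
foo(17) = bar(16)
bar(16) = foo(15)
foo(15) = bar(14)
bar(14) = foo(13)
foo(13) = bar(12)
bar(12) = foo(11)
foo(11) = bar(10)
bar(10) = foo(9)
foo(9) = bar(8)
bar(8) = foo(7)
foo(7) = bar(6)
bar(6) = foo(5)
foo(5) = bar(4)
bar(4) = foo(3)
foo(3) = bar(2)
bar(2) = foo(1)
foo(1) = bar(0)
bar(0) = 0  (base case)
Result: 0

0


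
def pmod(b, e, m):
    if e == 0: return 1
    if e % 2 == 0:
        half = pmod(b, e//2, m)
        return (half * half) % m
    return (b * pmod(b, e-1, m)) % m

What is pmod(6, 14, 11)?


pmod(6, 14, 11): e is even, compute pmod(6, 7, 11)
  pmod(6, 7, 11): e is odd, compute pmod(6, 6, 11)
    pmod(6, 6, 11): e is even, compute pmod(6, 3, 11)
      pmod(6, 3, 11): e is odd, compute pmod(6, 2, 11)
        pmod(6, 2, 11): e is even, compute pmod(6, 1, 11)
          pmod(6, 1, 11): e is odd, compute pmod(6, 0, 11)
          pmod(6, 0, 11) = 1
          (6 * 1) % 11 = 6
        half=6, (6*6) % 11 = 3
      (6 * 3) % 11 = 7
    half=7, (7*7) % 11 = 5
  (6 * 5) % 11 = 8
half=8, (8*8) % 11 = 9

9


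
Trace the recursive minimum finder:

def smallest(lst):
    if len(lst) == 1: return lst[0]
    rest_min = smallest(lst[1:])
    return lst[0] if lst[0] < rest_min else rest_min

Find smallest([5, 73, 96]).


smallest([5, 73, 96]): compare 5 with smallest([73, 96])
smallest([73, 96]): compare 73 with smallest([96])
smallest([96]) = 96  (base case)
Compare 73 with 96 -> 73
Compare 5 with 73 -> 5

5


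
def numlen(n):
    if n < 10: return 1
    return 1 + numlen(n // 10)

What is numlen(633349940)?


numlen(633349940) = 1 + numlen(63334994)
numlen(63334994) = 1 + numlen(6333499)
numlen(6333499) = 1 + numlen(633349)
numlen(633349) = 1 + numlen(63334)
numlen(63334) = 1 + numlen(6333)
numlen(6333) = 1 + numlen(633)
numlen(633) = 1 + numlen(63)
numlen(63) = 1 + numlen(6)
numlen(6) = 1  (base case: 6 < 10)
Unwinding: 1 + 1 + 1 + 1 + 1 + 1 + 1 + 1 + 1 = 9

9


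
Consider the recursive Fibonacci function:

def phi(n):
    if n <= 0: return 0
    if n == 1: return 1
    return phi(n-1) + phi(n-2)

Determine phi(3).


Computing phi(3) bottom-up:
phi(0) = 0
phi(1) = 1
phi(2) = phi(1) + phi(0) = 1 + 0 = 1
phi(3) = phi(2) + phi(1) = 1 + 1 = 2

2


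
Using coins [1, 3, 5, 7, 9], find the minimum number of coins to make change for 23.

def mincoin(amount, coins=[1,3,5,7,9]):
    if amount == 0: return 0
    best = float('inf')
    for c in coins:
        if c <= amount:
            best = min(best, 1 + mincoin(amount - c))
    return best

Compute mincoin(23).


Building up with DP:
mincoin(0) = 0
mincoin(1) = min(1+mincoin(0)=1+0=1) = 1
mincoin(2) = min(1+mincoin(1)=1+1=2) = 2
mincoin(3) = min(1+mincoin(2)=1+2=3, 1+mincoin(0)=1+0=1) = 1
mincoin(4) = min(1+mincoin(3)=1+1=2, 1+mincoin(1)=1+1=2) = 2
mincoin(5) = min(1+mincoin(4)=1+2=3, 1+mincoin(2)=1+2=3, 1+mincoin(0)=1+0=1) = 1
mincoin(6) = min(1+mincoin(5)=1+1=2, 1+mincoin(3)=1+1=2, 1+mincoin(1)=1+1=2) = 2
mincoin(7) = min(1+mincoin(6)=1+2=3, 1+mincoin(4)=1+2=3, 1+mincoin(2)=1+2=3, 1+mincoin(0)=1+0=1) = 1
mincoin(8) = min(1+mincoin(7)=1+1=2, 1+mincoin(5)=1+1=2, 1+mincoin(3)=1+1=2, 1+mincoin(1)=1+1=2) = 2
mincoin(9) = min(1+mincoin(8)=1+2=3, 1+mincoin(6)=1+2=3, 1+mincoin(4)=1+2=3, 1+mincoin(2)=1+2=3, 1+mincoin(0)=1+0=1) = 1
mincoin(10) = min(1+mincoin(9)=1+1=2, 1+mincoin(7)=1+1=2, 1+mincoin(5)=1+1=2, 1+mincoin(3)=1+1=2, 1+mincoin(1)=1+1=2) = 2
mincoin(11) = min(1+mincoin(10)=1+2=3, 1+mincoin(8)=1+2=3, 1+mincoin(6)=1+2=3, 1+mincoin(4)=1+2=3, 1+mincoin(2)=1+2=3) = 3
mincoin(12) = min(1+mincoin(11)=1+3=4, 1+mincoin(9)=1+1=2, 1+mincoin(7)=1+1=2, 1+mincoin(5)=1+1=2, 1+mincoin(3)=1+1=2) = 2
mincoin(13) = min(1+mincoin(12)=1+2=3, 1+mincoin(10)=1+2=3, 1+mincoin(8)=1+2=3, 1+mincoin(6)=1+2=3, 1+mincoin(4)=1+2=3) = 3
mincoin(14) = min(1+mincoin(13)=1+3=4, 1+mincoin(11)=1+3=4, 1+mincoin(9)=1+1=2, 1+mincoin(7)=1+1=2, 1+mincoin(5)=1+1=2) = 2
mincoin(15) = min(1+mincoin(14)=1+2=3, 1+mincoin(12)=1+2=3, 1+mincoin(10)=1+2=3, 1+mincoin(8)=1+2=3, 1+mincoin(6)=1+2=3) = 3
mincoin(16) = min(1+mincoin(15)=1+3=4, 1+mincoin(13)=1+3=4, 1+mincoin(11)=1+3=4, 1+mincoin(9)=1+1=2, 1+mincoin(7)=1+1=2) = 2
mincoin(17) = min(1+mincoin(16)=1+2=3, 1+mincoin(14)=1+2=3, 1+mincoin(12)=1+2=3, 1+mincoin(10)=1+2=3, 1+mincoin(8)=1+2=3) = 3
mincoin(18) = min(1+mincoin(17)=1+3=4, 1+mincoin(15)=1+3=4, 1+mincoin(13)=1+3=4, 1+mincoin(11)=1+3=4, 1+mincoin(9)=1+1=2) = 2
mincoin(19) = min(1+mincoin(18)=1+2=3, 1+mincoin(16)=1+2=3, 1+mincoin(14)=1+2=3, 1+mincoin(12)=1+2=3, 1+mincoin(10)=1+2=3) = 3
mincoin(20) = min(1+mincoin(19)=1+3=4, 1+mincoin(17)=1+3=4, 1+mincoin(15)=1+3=4, 1+mincoin(13)=1+3=4, 1+mincoin(11)=1+3=4) = 4
mincoin(21) = min(1+mincoin(20)=1+4=5, 1+mincoin(18)=1+2=3, 1+mincoin(16)=1+2=3, 1+mincoin(14)=1+2=3, 1+mincoin(12)=1+2=3) = 3
mincoin(22) = min(1+mincoin(21)=1+3=4, 1+mincoin(19)=1+3=4, 1+mincoin(17)=1+3=4, 1+mincoin(15)=1+3=4, 1+mincoin(13)=1+3=4) = 4
mincoin(23) = min(1+mincoin(22)=1+4=5, 1+mincoin(20)=1+4=5, 1+mincoin(18)=1+2=3, 1+mincoin(16)=1+2=3, 1+mincoin(14)=1+2=3) = 3

3


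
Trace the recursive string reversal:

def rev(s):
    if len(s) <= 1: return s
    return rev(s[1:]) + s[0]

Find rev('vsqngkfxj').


rev('vsqngkfxj') = rev('sqngkfxj') + 'v'
rev('sqngkfxj') = rev('qngkfxj') + 's'
rev('qngkfxj') = rev('ngkfxj') + 'q'
rev('ngkfxj') = rev('gkfxj') + 'n'
rev('gkfxj') = rev('kfxj') + 'g'
rev('kfxj') = rev('fxj') + 'k'
rev('fxj') = rev('xj') + 'f'
rev('xj') = rev('j') + 'x'
rev('j') = 'j'  (base case)
Concatenating: 'j' + 'x' + 'f' + 'k' + 'g' + 'n' + 'q' + 's' + 'v' = 'jxfkgnqsv'

jxfkgnqsv


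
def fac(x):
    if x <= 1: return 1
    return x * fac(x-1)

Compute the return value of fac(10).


fac(10)
= 10 * fac(9)
= 10 * 9 * fac(8)
= 10 * 9 * 8 * fac(7)
= 10 * 9 * 8 * 7 * fac(6)
= 10 * 9 * 8 * 7 * 6 * fac(5)
= 10 * 9 * 8 * 7 * 6 * 5 * fac(4)
= 10 * 9 * 8 * 7 * 6 * 5 * 4 * fac(3)
= 10 * 9 * 8 * 7 * 6 * 5 * 4 * 3 * fac(2)
= 10 * 9 * 8 * 7 * 6 * 5 * 4 * 3 * 2 * fac(1)
= 10 * 9 * 8 * 7 * 6 * 5 * 4 * 3 * 2 * 1
= 3628800

3628800


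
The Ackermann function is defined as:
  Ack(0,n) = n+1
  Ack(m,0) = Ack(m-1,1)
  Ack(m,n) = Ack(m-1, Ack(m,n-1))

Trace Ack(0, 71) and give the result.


Ack(0, 71) = 72
Result: Ack(0, 71) = 72

72


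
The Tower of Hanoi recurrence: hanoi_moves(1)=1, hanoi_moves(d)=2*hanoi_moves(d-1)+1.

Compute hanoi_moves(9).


hanoi_moves(9) = 2 * hanoi_moves(8) + 1
hanoi_moves(8) = 2 * hanoi_moves(7) + 1
hanoi_moves(7) = 2 * hanoi_moves(6) + 1
hanoi_moves(6) = 2 * hanoi_moves(5) + 1
hanoi_moves(5) = 2 * hanoi_moves(4) + 1
hanoi_moves(4) = 2 * hanoi_moves(3) + 1
hanoi_moves(3) = 2 * hanoi_moves(2) + 1
hanoi_moves(2) = 2 * hanoi_moves(1) + 1
hanoi_moves(1) = 1  (base case)
hanoi_moves(2) = 2 * 1 + 1 = 3
hanoi_moves(3) = 2 * 3 + 1 = 7
hanoi_moves(4) = 2 * 7 + 1 = 15
hanoi_moves(5) = 2 * 15 + 1 = 31
hanoi_moves(6) = 2 * 31 + 1 = 63
hanoi_moves(7) = 2 * 63 + 1 = 127
hanoi_moves(8) = 2 * 127 + 1 = 255
hanoi_moves(9) = 2 * 255 + 1 = 511

511


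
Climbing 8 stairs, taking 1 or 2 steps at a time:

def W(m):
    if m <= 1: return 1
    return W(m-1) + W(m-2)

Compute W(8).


Building up from base cases:
W(0) = 1
W(1) = 1
W(2) = W(1) + W(0) = 1 + 1 = 2
W(3) = W(2) + W(1) = 2 + 1 = 3
W(4) = W(3) + W(2) = 3 + 2 = 5
W(5) = W(4) + W(3) = 5 + 3 = 8
W(6) = W(5) + W(4) = 8 + 5 = 13
W(7) = W(6) + W(5) = 13 + 8 = 21
W(8) = W(7) + W(6) = 21 + 13 = 34

34


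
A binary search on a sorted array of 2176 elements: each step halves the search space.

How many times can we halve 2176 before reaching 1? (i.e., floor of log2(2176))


2176 / 2 = 1088
1088 / 2 = 544
544 / 2 = 272
272 / 2 = 136
136 / 2 = 68
68 / 2 = 34
34 / 2 = 17
17 / 2 = 8
8 / 2 = 4
4 / 2 = 2
2 / 2 = 1
Reached 1 after 11 halvings

11


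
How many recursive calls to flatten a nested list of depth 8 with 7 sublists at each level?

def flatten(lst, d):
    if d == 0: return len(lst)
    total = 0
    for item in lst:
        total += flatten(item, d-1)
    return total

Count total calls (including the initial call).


At depth 0 (root): 1 call
At depth 1: each of 1 parents calls flatten on 7 children = 7 calls
At depth 2: each of 7 parents calls flatten on 7 children = 49 calls
At depth 3: each of 49 parents calls flatten on 7 children = 343 calls
At depth 4: each of 343 parents calls flatten on 7 children = 2401 calls
At depth 5: each of 2401 parents calls flatten on 7 children = 16807 calls
At depth 6: each of 16807 parents calls flatten on 7 children = 117649 calls
At depth 7: each of 117649 parents calls flatten on 7 children = 823543 calls
At depth 8: each of 823543 parents calls flatten on 7 children = 5764801 calls
Total: 1 + 7 + 49 + 343 + 2401 + 16807 + 117649 + 823543 + 5764801 = 6725601

6725601


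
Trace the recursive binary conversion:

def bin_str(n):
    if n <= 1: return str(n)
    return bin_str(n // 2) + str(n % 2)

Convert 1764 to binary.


bin_str(1764) = bin_str(882) + '0'
bin_str(882) = bin_str(441) + '0'
bin_str(441) = bin_str(220) + '1'
bin_str(220) = bin_str(110) + '0'
bin_str(110) = bin_str(55) + '0'
bin_str(55) = bin_str(27) + '1'
bin_str(27) = bin_str(13) + '1'
bin_str(13) = bin_str(6) + '1'
bin_str(6) = bin_str(3) + '0'
bin_str(3) = bin_str(1) + '1'
bin_str(1) = '1'  (base case)
Concatenating: '1' + '1' + '0' + '1' + '1' + '1' + '0' + '0' + '1' + '0' + '0' = '11011100100'

11011100100


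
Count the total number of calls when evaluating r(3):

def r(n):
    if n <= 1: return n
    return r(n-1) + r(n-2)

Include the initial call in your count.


Let C(n) = total calls for r(n)
C(0) = 1, C(1) = 1
C(2) = 1 + C(1) + C(0) = 1 + 1 + 1 = 3
C(3) = 1 + C(2) + C(1) = 1 + 3 + 1 = 5

5


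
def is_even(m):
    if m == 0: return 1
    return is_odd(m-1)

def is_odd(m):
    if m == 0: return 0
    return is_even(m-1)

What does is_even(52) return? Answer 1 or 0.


is_even(52) = is_odd(51)
is_odd(51) = is_even(50)
is_even(50) = is_odd(49)
is_odd(49) = is_even(48)
is_even(48) = is_odd(47)
is_odd(47) = is_even(46)
is_even(46) = is_odd(45)
is_odd(45) = is_even(44)
is_even(44) = is_odd(43)
is_odd(43) = is_even(42)
is_even(42) = is_odd(41)
is_odd(41) = is_even(40)
is_even(40) = is_odd(39)
is_odd(39) = is_even(38)
is_even(38) = is_odd(37)
is_odd(37) = is_even(36)
is_even(36) = is_odd(35)
is_odd(35) = is_even(34)
is_even(34) = is_odd(33)
is_odd(33) = is_even(32)
is_even(32) = is_odd(31)
is_odd(31) = is_even(30)
is_even(30) = is_odd(29)
is_odd(29) = is_even(28)
is_even(28) = is_odd(27)
is_odd(27) = is_even(26)
is_even(26) = is_odd(25)
is_odd(25) = is_even(24)
is_even(24) = is_odd(23)
is_odd(23) = is_even(22)
is_even(22) = is_odd(21)
is_odd(21) = is_even(20)
is_even(20) = is_odd(19)
is_odd(19) = is_even(18)
is_even(18) = is_odd(17)
is_odd(17) = is_even(16)
is_even(16) = is_odd(15)
is_odd(15) = is_even(14)
is_even(14) = is_odd(13)
is_odd(13) = is_even(12)
is_even(12) = is_odd(11)
is_odd(11) = is_even(10)
is_even(10) = is_odd(9)
is_odd(9) = is_even(8)
is_even(8) = is_odd(7)
is_odd(7) = is_even(6)
is_even(6) = is_odd(5)
is_odd(5) = is_even(4)
is_even(4) = is_odd(3)
is_odd(3) = is_even(2)
is_even(2) = is_odd(1)
is_odd(1) = is_even(0)
is_even(0) = 1  (base case)
Result: 1

1
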